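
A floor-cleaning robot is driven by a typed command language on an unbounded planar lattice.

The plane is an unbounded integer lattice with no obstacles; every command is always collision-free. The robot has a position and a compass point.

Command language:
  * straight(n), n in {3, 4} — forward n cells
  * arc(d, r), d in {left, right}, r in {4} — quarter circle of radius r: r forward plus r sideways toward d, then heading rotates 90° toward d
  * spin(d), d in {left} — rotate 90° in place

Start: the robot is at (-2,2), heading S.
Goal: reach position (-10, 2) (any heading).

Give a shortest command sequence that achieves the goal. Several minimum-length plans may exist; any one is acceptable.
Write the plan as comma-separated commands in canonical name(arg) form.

arc(right, 4), arc(right, 4)

initial: at (-2,2), heading S
[1] after arc(right, 4): at (-6,-2), heading W
[2] after arc(right, 4): at (-10,2), heading N
minimal: 2 command(s), checked below 2.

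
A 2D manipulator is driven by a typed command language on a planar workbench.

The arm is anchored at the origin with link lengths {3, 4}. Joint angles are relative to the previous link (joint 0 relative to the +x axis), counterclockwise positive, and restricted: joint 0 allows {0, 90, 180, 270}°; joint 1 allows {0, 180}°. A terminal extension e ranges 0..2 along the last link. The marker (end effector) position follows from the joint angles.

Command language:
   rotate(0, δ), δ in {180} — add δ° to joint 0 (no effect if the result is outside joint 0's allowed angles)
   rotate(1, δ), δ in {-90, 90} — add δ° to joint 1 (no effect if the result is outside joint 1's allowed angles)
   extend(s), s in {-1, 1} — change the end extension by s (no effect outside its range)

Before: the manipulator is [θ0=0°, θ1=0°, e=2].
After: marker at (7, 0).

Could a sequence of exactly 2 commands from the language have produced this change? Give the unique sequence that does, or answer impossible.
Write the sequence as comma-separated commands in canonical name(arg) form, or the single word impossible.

initial: [θ0=0°, θ1=0°, e=2]
step 1 (extend(-1)): [θ0=0°, θ1=0°, e=1]
step 2 (extend(-1)): [θ0=0°, θ1=0°, e=0]
uniquely the one of 25 2-step routes that fits.

extend(-1), extend(-1)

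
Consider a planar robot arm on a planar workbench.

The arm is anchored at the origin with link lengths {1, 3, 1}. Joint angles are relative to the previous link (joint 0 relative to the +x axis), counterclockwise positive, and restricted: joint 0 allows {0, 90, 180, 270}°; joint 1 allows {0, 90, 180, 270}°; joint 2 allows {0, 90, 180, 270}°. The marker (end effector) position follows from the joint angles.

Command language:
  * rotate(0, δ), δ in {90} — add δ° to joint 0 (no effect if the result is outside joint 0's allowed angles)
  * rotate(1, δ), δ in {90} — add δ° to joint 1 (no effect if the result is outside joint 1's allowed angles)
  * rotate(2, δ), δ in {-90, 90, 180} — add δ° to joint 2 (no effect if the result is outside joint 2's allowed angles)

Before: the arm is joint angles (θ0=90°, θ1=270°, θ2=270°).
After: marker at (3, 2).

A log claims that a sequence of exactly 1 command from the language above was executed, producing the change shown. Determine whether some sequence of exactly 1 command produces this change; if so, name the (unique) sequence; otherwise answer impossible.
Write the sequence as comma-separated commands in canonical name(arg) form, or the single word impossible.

t0: joint angles (θ0=90°, θ1=270°, θ2=270°)
[1] after rotate(2, 180): joint angles (θ0=90°, θ1=270°, θ2=90°)
uniquely the one of 5 1-step routes that fits.

rotate(2, 180)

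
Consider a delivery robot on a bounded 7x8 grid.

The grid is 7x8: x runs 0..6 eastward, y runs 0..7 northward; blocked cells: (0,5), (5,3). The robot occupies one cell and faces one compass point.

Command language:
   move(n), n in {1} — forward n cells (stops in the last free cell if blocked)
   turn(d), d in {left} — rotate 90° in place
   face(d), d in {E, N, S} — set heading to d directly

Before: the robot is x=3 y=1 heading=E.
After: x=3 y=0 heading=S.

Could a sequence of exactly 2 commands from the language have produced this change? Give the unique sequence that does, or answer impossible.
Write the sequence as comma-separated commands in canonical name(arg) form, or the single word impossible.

face(S), move(1)

key: order matters: swapping face(S) and move(1) lands elsewhere
from: x=3 y=1 heading=E
step 1 (face(S)): x=3 y=1 heading=S
step 2 (move(1)): x=3 y=0 heading=S
no other 2-command option fits: unique.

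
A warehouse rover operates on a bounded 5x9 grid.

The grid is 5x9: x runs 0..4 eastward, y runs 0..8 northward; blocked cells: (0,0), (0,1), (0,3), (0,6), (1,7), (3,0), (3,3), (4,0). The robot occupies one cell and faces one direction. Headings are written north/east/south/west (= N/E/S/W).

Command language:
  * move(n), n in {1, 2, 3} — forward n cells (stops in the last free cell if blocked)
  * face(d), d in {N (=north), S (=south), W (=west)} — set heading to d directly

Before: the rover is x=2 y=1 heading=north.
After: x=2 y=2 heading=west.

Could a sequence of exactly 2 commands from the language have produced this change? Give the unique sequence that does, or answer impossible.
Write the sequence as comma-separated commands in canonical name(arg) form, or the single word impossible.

key: cell and facing (now W) both changed — the 2 commands mix motion and turning
t0: x=2 y=1 heading=north
t=1 move(1) ⇒ x=2 y=2 heading=north
t=2 face(W) ⇒ x=2 y=2 heading=west
uniquely the one of 36 2-step routes that fits.

move(1), face(W)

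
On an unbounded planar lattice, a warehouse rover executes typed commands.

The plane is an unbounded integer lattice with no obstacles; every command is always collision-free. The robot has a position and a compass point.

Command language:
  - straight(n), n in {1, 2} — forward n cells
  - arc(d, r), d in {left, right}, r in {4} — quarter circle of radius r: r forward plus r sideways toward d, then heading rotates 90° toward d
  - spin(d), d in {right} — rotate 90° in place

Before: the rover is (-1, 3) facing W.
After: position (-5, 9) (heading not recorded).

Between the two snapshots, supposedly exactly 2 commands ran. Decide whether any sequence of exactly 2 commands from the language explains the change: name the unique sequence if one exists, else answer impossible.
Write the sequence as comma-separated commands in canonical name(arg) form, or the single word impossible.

key: running straight(2) before arc(right, 4) would end elsewhere — order is forced
t0: (-1, 3) facing W
[1] after arc(right, 4): (-5, 7) facing N
[2] after straight(2): (-5, 9) facing N
all 25 alternatives checked — unique.

arc(right, 4), straight(2)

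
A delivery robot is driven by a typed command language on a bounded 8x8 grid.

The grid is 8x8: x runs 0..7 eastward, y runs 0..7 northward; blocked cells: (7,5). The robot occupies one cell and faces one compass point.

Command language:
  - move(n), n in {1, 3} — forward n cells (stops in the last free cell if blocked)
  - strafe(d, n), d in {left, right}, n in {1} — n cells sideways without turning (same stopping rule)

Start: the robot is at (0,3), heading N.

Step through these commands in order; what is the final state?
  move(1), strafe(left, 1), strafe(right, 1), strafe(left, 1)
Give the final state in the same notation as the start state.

t0: at (0,3), heading N
t=1 move(1) ⇒ at (0,4), heading N
t=2 strafe(left, 1) ⇒ at (0,4), heading N
t=3 strafe(right, 1) ⇒ at (1,4), heading N
t=4 strafe(left, 1) ⇒ at (0,4), heading N

at (0,4), heading N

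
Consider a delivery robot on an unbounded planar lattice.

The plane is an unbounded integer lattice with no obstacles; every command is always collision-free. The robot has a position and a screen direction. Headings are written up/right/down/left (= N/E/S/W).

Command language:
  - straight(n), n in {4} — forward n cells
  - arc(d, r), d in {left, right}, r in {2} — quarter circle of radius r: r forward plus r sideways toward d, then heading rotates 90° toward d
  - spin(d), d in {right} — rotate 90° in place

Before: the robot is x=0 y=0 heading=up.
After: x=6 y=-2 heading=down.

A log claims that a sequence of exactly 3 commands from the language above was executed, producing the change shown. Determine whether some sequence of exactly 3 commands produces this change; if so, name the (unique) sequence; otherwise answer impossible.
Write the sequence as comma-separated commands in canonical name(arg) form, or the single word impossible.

key: cell and facing (now S) both changed — the 3 commands mix motion and turning
start: x=0 y=0 heading=up
[1] after spin(right): x=0 y=0 heading=right
[2] after straight(4): x=4 y=0 heading=right
[3] after arc(right, 2): x=6 y=-2 heading=down
no other 3-command option fits: unique.

spin(right), straight(4), arc(right, 2)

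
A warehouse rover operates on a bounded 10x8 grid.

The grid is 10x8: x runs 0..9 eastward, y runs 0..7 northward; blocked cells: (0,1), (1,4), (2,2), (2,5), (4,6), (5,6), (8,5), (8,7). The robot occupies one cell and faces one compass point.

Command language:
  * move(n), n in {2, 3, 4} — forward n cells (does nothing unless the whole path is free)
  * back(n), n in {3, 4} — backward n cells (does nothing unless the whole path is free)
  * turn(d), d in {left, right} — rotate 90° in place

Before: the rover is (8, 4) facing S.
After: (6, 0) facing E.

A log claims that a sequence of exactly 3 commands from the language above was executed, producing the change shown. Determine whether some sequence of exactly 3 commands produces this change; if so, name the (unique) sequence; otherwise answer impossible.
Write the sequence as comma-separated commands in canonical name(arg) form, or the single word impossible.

no 3-step route produces this change.

impossible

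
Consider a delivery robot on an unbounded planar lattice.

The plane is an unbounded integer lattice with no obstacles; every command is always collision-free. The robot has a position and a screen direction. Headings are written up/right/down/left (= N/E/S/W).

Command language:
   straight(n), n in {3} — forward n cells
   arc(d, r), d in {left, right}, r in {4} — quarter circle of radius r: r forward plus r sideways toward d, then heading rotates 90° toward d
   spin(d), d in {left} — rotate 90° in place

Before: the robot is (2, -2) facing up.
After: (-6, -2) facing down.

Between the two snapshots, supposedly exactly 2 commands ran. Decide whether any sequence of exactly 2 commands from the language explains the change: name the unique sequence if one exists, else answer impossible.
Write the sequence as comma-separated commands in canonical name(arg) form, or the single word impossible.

arc(left, 4), arc(left, 4)

key: cell and facing (now S) both changed — the 2 commands mix motion and turning
start: (2, -2) facing up
step 1 (arc(left, 4)): (-2, 2) facing left
step 2 (arc(left, 4)): (-6, -2) facing down
uniquely the one of 16 2-step routes that fits.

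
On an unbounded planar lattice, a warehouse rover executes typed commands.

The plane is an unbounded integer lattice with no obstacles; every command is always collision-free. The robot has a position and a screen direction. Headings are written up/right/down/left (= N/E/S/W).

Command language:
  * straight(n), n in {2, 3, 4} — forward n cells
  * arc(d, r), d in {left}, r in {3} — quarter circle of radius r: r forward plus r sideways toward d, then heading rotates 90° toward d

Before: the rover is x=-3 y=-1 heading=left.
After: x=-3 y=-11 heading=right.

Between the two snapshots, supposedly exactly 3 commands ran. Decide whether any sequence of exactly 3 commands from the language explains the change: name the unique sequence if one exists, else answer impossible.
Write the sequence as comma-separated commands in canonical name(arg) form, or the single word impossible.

key: cell and facing (now E) both changed — the 3 commands mix motion and turning
begin: x=-3 y=-1 heading=left
step 1 (arc(left, 3)): x=-6 y=-4 heading=down
step 2 (straight(4)): x=-6 y=-8 heading=down
step 3 (arc(left, 3)): x=-3 y=-11 heading=right
uniquely the one of 64 3-step routes that fits.

arc(left, 3), straight(4), arc(left, 3)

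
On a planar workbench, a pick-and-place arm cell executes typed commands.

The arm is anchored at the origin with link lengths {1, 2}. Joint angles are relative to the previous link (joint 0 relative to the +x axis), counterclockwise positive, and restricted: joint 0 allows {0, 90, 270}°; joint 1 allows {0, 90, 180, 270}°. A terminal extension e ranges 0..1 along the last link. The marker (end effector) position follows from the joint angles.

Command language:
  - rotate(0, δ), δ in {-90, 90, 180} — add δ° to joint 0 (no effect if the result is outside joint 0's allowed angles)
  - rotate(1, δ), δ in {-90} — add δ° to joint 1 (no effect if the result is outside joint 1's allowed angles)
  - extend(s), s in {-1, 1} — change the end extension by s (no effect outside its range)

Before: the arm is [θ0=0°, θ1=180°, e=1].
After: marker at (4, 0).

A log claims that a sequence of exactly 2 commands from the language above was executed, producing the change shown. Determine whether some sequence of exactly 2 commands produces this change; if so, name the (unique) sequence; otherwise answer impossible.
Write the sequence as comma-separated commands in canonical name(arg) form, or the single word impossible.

rotate(1, -90), rotate(1, -90)

start: [θ0=0°, θ1=180°, e=1]
t=1 rotate(1, -90) ⇒ [θ0=0°, θ1=90°, e=1]
t=2 rotate(1, -90) ⇒ [θ0=0°, θ1=0°, e=1]
no rival 2-sequence matches.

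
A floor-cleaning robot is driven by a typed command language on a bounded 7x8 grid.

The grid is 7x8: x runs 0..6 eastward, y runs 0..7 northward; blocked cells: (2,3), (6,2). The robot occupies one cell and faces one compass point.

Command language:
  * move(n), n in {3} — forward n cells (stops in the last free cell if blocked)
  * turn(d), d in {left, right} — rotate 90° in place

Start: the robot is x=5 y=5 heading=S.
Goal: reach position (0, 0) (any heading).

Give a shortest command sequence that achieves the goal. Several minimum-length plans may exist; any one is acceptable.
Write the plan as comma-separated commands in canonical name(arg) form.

move(3), move(3), turn(right), move(3), move(3)

from: x=5 y=5 heading=S
[1] after move(3): x=5 y=2 heading=S
[2] after move(3): x=5 y=0 heading=S
[3] after turn(right): x=5 y=0 heading=W
[4] after move(3): x=2 y=0 heading=W
[5] after move(3): x=0 y=0 heading=W
nothing shorter than 5 reaches the goal.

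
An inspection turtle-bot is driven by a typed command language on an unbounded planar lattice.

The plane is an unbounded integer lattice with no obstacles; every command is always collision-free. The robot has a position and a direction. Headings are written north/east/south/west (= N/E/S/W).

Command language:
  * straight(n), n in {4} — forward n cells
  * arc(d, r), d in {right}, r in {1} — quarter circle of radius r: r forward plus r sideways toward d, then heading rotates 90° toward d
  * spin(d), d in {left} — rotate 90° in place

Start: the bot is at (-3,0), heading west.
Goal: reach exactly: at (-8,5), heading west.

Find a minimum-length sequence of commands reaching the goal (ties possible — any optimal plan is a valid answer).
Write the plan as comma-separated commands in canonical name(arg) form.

arc(right, 1), straight(4), spin(left), straight(4)

t0: at (-3,0), heading west
t=1 arc(right, 1) ⇒ at (-4,1), heading north
t=2 straight(4) ⇒ at (-4,5), heading north
t=3 spin(left) ⇒ at (-4,5), heading west
t=4 straight(4) ⇒ at (-8,5), heading west
shorter routes all fall short; 4 is best.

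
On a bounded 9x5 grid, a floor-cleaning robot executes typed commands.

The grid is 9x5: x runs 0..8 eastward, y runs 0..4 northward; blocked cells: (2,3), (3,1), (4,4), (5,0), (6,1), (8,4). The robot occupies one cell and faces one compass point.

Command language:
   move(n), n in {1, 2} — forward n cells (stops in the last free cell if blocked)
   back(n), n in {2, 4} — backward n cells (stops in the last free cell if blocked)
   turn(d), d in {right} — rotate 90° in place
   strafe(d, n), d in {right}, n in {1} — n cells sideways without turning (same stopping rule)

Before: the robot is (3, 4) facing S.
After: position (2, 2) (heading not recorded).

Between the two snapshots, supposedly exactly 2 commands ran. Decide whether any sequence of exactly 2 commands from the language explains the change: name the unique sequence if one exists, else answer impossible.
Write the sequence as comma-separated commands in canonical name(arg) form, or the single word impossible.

move(2), strafe(right, 1)

key: running strafe(right, 1) before move(2) would end elsewhere — order is forced
begin: (3, 4) facing S
[1] after move(2): (3, 2) facing S
[2] after strafe(right, 1): (2, 2) facing S
uniquely the one of 36 2-step routes that fits.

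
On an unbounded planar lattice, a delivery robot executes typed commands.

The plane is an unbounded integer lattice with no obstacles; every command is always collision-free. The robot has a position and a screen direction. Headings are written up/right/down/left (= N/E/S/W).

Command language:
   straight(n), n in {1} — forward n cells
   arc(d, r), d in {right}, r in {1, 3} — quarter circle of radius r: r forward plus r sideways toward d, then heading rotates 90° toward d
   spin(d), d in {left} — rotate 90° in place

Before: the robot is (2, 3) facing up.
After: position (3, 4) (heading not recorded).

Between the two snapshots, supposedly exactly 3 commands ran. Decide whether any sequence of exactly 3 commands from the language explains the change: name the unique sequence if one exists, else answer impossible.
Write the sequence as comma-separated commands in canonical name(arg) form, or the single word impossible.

arc(right, 1), spin(left), spin(left)

key: order matters: swapping arc(right, 1) and spin(left) lands elsewhere
from: (2, 3) facing up
1. arc(right, 1) → (3, 4) facing right
2. spin(left) → (3, 4) facing up
3. spin(left) → (3, 4) facing left
no rival 3-sequence matches.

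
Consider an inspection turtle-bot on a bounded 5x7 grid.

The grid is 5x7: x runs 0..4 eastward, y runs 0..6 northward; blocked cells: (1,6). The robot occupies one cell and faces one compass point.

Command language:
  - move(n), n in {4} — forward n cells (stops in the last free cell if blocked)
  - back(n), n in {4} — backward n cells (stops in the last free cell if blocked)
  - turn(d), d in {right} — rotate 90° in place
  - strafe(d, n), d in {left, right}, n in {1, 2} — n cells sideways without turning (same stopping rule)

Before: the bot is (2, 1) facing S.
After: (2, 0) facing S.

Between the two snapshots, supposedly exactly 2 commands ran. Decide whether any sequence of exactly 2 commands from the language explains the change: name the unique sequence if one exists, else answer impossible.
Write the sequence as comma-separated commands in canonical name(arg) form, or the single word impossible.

move(4), move(4)

key: the first move(4) runs into the grid edge before its full distance
start: (2, 1) facing S
1. move(4) → (2, 0) facing S
2. move(4) → (2, 0) facing S
uniquely the one of 49 2-step routes that fits.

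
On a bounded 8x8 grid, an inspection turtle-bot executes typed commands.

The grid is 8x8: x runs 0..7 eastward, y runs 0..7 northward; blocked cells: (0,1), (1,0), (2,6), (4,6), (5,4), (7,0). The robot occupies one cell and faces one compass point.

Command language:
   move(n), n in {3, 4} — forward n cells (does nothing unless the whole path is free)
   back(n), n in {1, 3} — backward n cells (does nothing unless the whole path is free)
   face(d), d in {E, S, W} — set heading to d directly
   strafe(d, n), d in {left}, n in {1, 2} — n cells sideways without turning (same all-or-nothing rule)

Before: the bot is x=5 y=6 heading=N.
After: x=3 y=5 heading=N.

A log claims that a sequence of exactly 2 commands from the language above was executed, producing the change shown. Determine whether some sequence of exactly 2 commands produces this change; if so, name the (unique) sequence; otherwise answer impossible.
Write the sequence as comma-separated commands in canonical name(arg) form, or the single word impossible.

key: running strafe(left, 2) before back(1) would end elsewhere — order is forced
t0: x=5 y=6 heading=N
[1] after back(1): x=5 y=5 heading=N
[2] after strafe(left, 2): x=3 y=5 heading=N
no other 2-command option fits: unique.

back(1), strafe(left, 2)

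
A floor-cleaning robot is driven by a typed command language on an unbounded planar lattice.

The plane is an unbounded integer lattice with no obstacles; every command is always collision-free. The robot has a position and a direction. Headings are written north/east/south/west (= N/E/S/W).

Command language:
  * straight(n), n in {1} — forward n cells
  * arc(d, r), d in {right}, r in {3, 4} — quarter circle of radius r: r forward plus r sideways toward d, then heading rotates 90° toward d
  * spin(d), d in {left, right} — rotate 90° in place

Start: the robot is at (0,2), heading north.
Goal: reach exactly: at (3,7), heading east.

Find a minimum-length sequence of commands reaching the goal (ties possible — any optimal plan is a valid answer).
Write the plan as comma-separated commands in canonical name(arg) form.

straight(1), straight(1), arc(right, 3)

t0: at (0,2), heading north
[1] after straight(1): at (0,3), heading north
[2] after straight(1): at (0,4), heading north
[3] after arc(right, 3): at (3,7), heading east
shorter routes all fall short; 3 is best.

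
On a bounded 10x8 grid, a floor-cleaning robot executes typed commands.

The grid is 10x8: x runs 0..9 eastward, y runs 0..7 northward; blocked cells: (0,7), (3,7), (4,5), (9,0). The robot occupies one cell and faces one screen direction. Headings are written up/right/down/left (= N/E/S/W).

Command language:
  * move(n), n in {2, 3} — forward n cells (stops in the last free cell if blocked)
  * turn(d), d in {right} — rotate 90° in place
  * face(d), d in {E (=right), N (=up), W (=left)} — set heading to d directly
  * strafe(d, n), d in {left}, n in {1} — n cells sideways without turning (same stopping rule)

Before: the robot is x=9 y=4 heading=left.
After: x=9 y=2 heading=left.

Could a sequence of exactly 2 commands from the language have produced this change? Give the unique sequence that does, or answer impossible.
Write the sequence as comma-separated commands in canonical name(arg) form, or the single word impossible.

strafe(left, 1), strafe(left, 1)

key: still facing W at the end — nothing in the sequence rotates
start: x=9 y=4 heading=left
step 1 (strafe(left, 1)): x=9 y=3 heading=left
step 2 (strafe(left, 1)): x=9 y=2 heading=left
no rival 2-sequence matches.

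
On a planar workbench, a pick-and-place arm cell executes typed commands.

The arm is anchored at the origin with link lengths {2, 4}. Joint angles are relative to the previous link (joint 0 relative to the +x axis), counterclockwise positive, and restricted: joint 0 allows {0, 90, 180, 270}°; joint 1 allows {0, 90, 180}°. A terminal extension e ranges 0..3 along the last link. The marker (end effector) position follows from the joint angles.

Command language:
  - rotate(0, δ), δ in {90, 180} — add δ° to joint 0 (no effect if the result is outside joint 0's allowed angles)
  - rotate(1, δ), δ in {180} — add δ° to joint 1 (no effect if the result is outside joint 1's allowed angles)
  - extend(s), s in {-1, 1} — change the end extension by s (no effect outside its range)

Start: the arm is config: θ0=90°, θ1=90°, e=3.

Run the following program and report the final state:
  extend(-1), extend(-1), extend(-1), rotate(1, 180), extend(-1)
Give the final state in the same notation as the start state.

config: θ0=90°, θ1=90°, e=0

from: config: θ0=90°, θ1=90°, e=3
[1] after extend(-1): config: θ0=90°, θ1=90°, e=2
[2] after extend(-1): config: θ0=90°, θ1=90°, e=1
[3] after extend(-1): config: θ0=90°, θ1=90°, e=0
[4] after rotate(1, 180): config: θ0=90°, θ1=90°, e=0
[5] after extend(-1): config: θ0=90°, θ1=90°, e=0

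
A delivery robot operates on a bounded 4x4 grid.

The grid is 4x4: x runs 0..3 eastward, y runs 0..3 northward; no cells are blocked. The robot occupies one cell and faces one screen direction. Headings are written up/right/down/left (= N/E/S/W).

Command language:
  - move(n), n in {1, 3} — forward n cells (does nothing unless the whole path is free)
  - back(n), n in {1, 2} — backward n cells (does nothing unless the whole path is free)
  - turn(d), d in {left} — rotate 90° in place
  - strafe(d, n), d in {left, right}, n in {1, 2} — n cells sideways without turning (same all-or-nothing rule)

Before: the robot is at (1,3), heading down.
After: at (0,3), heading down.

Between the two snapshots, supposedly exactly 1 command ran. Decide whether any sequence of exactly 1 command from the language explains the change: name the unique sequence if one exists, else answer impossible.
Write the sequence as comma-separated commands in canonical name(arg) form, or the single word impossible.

key: still facing S — the one step turns nothing
begin: at (1,3), heading down
1. strafe(right, 1) → at (0,3), heading down
uniquely the one of 9 1-step routes that fits.

strafe(right, 1)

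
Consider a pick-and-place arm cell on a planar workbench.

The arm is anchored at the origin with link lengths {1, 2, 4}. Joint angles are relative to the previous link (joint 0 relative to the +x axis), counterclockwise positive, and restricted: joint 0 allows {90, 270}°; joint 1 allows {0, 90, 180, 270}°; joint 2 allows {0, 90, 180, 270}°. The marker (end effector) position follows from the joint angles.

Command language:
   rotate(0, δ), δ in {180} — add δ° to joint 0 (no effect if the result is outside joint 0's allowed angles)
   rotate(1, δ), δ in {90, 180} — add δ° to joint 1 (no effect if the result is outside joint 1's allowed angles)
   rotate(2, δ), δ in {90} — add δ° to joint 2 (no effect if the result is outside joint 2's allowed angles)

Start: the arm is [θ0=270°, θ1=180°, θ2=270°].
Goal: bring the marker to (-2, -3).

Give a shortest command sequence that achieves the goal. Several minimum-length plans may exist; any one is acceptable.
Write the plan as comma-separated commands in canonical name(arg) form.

t0: [θ0=270°, θ1=180°, θ2=270°]
[1] after rotate(1, 90): [θ0=270°, θ1=270°, θ2=270°]
[2] after rotate(1, 180): [θ0=270°, θ1=90°, θ2=270°]
[3] after rotate(0, 180): [θ0=90°, θ1=90°, θ2=270°]
[4] after rotate(2, 90): [θ0=90°, θ1=90°, θ2=0°]
[5] after rotate(2, 90): [θ0=90°, θ1=90°, θ2=90°]
minimal: 5 command(s), checked below 5.

rotate(1, 90), rotate(1, 180), rotate(0, 180), rotate(2, 90), rotate(2, 90)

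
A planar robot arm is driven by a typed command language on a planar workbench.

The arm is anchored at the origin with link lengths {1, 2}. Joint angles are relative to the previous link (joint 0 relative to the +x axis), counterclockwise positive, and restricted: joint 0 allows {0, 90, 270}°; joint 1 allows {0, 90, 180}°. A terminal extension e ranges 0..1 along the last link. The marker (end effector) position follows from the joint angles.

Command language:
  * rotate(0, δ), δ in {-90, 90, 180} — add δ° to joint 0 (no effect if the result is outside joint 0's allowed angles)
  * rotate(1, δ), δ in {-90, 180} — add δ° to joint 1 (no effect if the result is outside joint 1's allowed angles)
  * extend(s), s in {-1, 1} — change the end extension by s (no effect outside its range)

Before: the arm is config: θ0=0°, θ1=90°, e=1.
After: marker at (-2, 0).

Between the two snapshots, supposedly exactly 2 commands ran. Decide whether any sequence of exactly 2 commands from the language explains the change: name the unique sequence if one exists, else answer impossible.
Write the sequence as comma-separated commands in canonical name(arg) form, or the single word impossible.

key: order matters: swapping rotate(1, -90) and rotate(1, 180) lands elsewhere
begin: config: θ0=0°, θ1=90°, e=1
1. rotate(1, -90) → config: θ0=0°, θ1=0°, e=1
2. rotate(1, 180) → config: θ0=0°, θ1=180°, e=1
no other 2-command option fits: unique.

rotate(1, -90), rotate(1, 180)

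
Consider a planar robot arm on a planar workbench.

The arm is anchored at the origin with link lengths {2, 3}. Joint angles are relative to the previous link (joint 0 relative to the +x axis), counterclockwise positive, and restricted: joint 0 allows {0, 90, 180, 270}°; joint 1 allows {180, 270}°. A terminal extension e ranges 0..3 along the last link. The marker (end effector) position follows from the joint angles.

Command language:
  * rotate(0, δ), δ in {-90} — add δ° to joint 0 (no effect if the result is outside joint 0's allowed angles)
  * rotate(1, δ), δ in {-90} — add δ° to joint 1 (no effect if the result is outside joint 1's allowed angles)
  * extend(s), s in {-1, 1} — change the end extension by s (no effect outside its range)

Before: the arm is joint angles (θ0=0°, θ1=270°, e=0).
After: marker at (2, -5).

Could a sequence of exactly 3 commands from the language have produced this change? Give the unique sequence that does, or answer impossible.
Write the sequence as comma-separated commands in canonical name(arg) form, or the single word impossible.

key: order matters: swapping extend(-1) and extend(1) lands elsewhere
t0: joint angles (θ0=0°, θ1=270°, e=0)
1. extend(-1) → joint angles (θ0=0°, θ1=270°, e=0)
2. extend(1) → joint angles (θ0=0°, θ1=270°, e=1)
3. extend(1) → joint angles (θ0=0°, θ1=270°, e=2)
no other 3-command option fits: unique.

extend(-1), extend(1), extend(1)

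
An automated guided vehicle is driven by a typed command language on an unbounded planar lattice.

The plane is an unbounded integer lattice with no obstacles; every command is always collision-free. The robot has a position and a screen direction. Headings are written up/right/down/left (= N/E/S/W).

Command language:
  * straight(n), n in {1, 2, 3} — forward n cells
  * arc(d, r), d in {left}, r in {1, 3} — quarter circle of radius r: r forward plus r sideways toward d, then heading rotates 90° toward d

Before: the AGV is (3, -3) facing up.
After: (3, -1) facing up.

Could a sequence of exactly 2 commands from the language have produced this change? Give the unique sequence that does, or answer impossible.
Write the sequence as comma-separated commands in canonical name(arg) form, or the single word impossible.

key: still facing N at the end — nothing in the sequence rotates
from: (3, -3) facing up
[1] after straight(1): (3, -2) facing up
[2] after straight(1): (3, -1) facing up
all 25 alternatives checked — unique.

straight(1), straight(1)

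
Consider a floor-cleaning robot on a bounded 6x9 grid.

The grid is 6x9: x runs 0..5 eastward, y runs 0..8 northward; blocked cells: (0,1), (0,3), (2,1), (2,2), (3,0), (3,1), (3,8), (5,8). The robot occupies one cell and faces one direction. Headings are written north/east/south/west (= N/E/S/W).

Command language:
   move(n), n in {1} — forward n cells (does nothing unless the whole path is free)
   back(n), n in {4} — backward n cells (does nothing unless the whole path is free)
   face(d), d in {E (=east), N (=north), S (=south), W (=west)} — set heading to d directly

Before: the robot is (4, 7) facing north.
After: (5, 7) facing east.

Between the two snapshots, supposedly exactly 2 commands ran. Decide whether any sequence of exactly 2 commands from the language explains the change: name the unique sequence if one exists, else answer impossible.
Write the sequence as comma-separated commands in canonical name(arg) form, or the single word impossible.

key: running move(1) before face(E) would end elsewhere — order is forced
from: (4, 7) facing north
t=1 face(E) ⇒ (4, 7) facing east
t=2 move(1) ⇒ (5, 7) facing east
no rival 2-sequence matches.

face(E), move(1)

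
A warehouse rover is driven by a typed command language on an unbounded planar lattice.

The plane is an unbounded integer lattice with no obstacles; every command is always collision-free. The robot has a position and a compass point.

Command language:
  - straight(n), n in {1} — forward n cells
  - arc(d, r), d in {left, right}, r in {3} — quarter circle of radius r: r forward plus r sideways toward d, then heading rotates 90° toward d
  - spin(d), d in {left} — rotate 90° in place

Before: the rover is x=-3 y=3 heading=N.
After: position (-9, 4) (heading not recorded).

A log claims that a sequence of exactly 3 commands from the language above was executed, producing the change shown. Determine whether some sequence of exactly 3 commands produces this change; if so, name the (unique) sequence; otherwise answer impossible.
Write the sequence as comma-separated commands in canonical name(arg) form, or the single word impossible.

straight(1), arc(left, 3), arc(left, 3)

key: running arc(left, 3) before straight(1) would end elsewhere — order is forced
begin: x=-3 y=3 heading=N
t=1 straight(1) ⇒ x=-3 y=4 heading=N
t=2 arc(left, 3) ⇒ x=-6 y=7 heading=W
t=3 arc(left, 3) ⇒ x=-9 y=4 heading=S
no other 3-command option fits: unique.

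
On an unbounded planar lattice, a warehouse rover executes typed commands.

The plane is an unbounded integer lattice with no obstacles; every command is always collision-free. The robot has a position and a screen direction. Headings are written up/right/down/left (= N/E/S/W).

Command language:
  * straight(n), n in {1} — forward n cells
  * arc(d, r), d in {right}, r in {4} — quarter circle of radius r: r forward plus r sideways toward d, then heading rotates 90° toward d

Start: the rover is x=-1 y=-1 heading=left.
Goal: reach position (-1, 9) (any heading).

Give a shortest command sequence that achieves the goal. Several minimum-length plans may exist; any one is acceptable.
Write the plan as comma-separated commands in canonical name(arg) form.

t0: x=-1 y=-1 heading=left
step 1 (arc(right, 4)): x=-5 y=3 heading=up
step 2 (straight(1)): x=-5 y=4 heading=up
step 3 (straight(1)): x=-5 y=5 heading=up
step 4 (arc(right, 4)): x=-1 y=9 heading=right
no 3-step plan works, so 4 is optimal.

arc(right, 4), straight(1), straight(1), arc(right, 4)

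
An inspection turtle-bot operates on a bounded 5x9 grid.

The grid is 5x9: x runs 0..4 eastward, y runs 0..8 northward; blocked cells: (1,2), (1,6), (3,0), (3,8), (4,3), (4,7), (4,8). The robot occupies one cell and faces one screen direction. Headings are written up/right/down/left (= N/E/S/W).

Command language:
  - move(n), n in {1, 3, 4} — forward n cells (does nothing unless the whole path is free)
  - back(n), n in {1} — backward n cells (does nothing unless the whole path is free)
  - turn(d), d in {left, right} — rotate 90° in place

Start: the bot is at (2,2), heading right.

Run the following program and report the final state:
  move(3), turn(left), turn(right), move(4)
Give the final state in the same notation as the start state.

at (2,2), heading right

start: at (2,2), heading right
[1] after move(3): at (2,2), heading right
[2] after turn(left): at (2,2), heading up
[3] after turn(right): at (2,2), heading right
[4] after move(4): at (2,2), heading right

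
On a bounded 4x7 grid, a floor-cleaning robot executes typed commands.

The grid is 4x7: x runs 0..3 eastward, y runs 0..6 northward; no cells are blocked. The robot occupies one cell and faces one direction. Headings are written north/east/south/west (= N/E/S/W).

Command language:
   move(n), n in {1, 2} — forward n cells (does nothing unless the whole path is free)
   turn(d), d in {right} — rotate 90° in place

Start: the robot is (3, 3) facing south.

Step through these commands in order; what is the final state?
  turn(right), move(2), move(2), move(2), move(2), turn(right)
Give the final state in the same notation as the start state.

initial: (3, 3) facing south
1. turn(right) → (3, 3) facing west
2. move(2) → (1, 3) facing west
3. move(2) → (1, 3) facing west
4. move(2) → (1, 3) facing west
5. move(2) → (1, 3) facing west
6. turn(right) → (1, 3) facing north

(1, 3) facing north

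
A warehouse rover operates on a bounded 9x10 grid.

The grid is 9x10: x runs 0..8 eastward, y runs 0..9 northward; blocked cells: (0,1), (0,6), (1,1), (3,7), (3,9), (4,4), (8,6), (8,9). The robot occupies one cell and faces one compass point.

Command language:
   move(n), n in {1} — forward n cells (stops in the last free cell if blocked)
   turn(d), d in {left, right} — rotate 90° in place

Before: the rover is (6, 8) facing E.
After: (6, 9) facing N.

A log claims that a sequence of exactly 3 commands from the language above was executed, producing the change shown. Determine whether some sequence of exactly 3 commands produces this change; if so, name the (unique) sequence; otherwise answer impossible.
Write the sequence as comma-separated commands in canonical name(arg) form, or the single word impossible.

turn(left), move(1), move(1)

key: the second move(1) runs into the grid edge before its full distance
t0: (6, 8) facing E
step 1 (turn(left)): (6, 8) facing N
step 2 (move(1)): (6, 9) facing N
step 3 (move(1)): (6, 9) facing N
all 27 alternatives checked — unique.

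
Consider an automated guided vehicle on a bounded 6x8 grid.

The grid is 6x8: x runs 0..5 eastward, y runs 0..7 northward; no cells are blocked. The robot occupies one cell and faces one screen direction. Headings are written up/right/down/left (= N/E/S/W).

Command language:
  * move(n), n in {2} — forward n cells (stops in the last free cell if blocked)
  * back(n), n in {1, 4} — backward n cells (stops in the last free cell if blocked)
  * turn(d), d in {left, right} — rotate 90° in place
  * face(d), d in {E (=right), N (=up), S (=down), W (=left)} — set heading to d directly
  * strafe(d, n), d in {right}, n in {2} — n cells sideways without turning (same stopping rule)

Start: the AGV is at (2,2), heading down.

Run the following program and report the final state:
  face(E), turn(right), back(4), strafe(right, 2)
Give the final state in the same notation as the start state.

initial: at (2,2), heading down
1. face(E) → at (2,2), heading right
2. turn(right) → at (2,2), heading down
3. back(4) → at (2,6), heading down
4. strafe(right, 2) → at (0,6), heading down

at (0,6), heading down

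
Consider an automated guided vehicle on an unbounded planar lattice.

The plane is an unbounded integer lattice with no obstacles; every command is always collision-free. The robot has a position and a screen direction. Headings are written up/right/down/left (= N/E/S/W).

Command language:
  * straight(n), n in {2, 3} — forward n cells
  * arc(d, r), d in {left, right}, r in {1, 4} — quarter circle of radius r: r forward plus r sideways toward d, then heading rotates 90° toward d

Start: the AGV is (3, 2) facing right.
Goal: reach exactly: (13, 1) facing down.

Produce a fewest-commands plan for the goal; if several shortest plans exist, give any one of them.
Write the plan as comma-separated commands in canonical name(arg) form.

begin: (3, 2) facing right
[1] after straight(3): (6, 2) facing right
[2] after straight(3): (9, 2) facing right
[3] after straight(3): (12, 2) facing right
[4] after arc(right, 1): (13, 1) facing down
minimal: 4 command(s), checked below 4.

straight(3), straight(3), straight(3), arc(right, 1)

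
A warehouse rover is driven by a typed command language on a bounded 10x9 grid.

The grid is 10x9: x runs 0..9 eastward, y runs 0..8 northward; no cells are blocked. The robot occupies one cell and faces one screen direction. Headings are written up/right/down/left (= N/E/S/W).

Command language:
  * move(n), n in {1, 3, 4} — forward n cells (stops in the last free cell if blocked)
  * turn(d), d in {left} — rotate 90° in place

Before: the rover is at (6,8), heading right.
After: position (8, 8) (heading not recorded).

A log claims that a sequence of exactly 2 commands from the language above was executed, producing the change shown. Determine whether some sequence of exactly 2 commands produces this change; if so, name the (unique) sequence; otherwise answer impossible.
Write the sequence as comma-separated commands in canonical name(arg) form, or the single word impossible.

start: at (6,8), heading right
[1] after move(1): at (7,8), heading right
[2] after move(1): at (8,8), heading right
uniquely the one of 16 2-step routes that fits.

move(1), move(1)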